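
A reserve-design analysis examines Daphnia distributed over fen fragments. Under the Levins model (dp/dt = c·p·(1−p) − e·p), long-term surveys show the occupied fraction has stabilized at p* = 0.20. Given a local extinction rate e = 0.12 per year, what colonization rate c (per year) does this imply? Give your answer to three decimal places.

At equilibrium c(1−p*) = e, so c = e/(1−p*).
c = 0.12/(1 − 0.20) = 0.12/0.8000 = 0.1500.

0.150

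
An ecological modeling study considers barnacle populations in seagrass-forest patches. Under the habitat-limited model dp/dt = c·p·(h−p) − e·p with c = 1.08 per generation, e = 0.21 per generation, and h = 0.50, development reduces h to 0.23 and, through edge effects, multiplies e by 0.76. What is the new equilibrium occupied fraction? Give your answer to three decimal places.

0.082

Before: p* = h − e/c = 0.50 − 0.21/1.08 = 0.50 − 0.1944 = 0.3056.
After: c = 1.08, e = 0.1596, h = 0.23; p* = 0.23 − 0.1596/1.08 = 0.0822.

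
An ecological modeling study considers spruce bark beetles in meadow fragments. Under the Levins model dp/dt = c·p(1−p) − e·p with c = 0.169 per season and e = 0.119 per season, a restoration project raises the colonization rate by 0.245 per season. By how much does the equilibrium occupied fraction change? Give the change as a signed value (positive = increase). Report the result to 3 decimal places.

Before: p* = 1 − 0.119/0.169 = 0.2959.
After the change, c = 0.414, e = 0.119, so p* = 1 − 0.119/0.414 = 0.7126.
Δp* = 0.7126 − 0.2959 = +0.4167.

0.417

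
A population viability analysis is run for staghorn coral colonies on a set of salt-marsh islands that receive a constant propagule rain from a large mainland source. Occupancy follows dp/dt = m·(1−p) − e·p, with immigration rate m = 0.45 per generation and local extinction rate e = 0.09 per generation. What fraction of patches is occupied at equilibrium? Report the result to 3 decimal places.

0.833

At equilibrium the propagule rain into empty patches balances local extinction: m(1−p*) = e·p*.
p* = m/(m+e) = 0.45/(0.45+0.09) = 0.45/0.5400 = 0.8333.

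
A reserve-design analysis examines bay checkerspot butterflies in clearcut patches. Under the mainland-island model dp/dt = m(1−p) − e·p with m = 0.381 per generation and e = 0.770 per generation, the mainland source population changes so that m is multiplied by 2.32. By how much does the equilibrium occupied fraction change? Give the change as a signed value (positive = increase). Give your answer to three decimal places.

0.203

Before: p* = 0.381/(0.381+0.770) = 0.3310.
After: m = 0.88392, e = 0.77; p* = 0.88392/1.6539 = 0.5344.
Δp* = 0.5344 − 0.3310 = +0.2034.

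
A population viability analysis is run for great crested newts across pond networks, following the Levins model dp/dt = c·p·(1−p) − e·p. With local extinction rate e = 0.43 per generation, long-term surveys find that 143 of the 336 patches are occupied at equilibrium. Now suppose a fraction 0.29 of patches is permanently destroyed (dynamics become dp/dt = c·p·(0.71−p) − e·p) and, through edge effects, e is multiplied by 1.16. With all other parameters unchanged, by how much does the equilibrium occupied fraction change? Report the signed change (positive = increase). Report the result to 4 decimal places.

-0.3819

Observed p* = 143/336 = 0.42560.
Balance c(1−p*) = e gives c = e/(1 − 0.42560) = 0.43/0.57440 = 0.74861.
New p* = 0.71 − e/c = 0.71 − 0.49880/0.74861 = 0.04370.
Δp* = 0.04370 − 0.42560 = -0.38190.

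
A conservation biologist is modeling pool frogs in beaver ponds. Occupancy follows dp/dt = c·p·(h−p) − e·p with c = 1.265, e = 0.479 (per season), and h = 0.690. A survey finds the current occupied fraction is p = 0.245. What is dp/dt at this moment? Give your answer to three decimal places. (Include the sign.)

0.021

Colonization term: c·p·(h−p) = 1.265×0.245×0.4450 = 0.13792.
Extinction term: e·p = 0.11735.
dp/dt = 0.13792 − 0.11735 = 0.02056.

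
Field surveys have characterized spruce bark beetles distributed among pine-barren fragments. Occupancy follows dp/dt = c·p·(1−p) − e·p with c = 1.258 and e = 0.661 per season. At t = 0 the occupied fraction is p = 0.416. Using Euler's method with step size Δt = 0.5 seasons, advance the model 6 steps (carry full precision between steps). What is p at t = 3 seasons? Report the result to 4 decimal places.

0.4664

Update rule: p ← p + [c·p·(1−p) − e·p]·Δt with Δt = 0.5.
p: 0.41600 → 0.43132  (Δp = +0.01532)
p: 0.43132 → 0.44305  (Δp = +0.01173)
p: 0.44305 → 0.45184  (Δp = +0.00878)
p: 0.45184 → 0.45829  (Δp = +0.00646)
p: 0.45829 → 0.46298  (Δp = +0.00469)
p: 0.46298 → 0.46636  (Δp = +0.00337)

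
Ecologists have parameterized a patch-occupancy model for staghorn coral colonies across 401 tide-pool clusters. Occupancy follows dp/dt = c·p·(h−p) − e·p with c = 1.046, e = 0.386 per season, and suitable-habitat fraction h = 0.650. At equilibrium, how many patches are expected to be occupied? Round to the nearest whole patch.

113

p* = h − e/c = 0.650 − 0.3690 = 0.2810.
Expected occupied patches = N × p* = 401 × 0.2810 = 112.67 ≈ 113.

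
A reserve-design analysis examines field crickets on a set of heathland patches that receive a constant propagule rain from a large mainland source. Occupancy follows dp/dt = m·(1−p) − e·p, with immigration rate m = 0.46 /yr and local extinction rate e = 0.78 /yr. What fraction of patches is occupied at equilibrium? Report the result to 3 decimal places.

Setting dp/dt = 0: m − m·p* = e·p*, so m = (m+e)·p*.
p* = m/(m+e) = 0.46/(0.46+0.78) = 0.46/1.2400 = 0.3710.

0.371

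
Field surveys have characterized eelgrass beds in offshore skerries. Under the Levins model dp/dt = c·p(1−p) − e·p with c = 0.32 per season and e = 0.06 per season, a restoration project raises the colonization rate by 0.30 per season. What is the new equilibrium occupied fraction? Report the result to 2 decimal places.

Before: p* = 1 − 0.06/0.32 = 0.8125.
After the change, c = 0.62, e = 0.06, so p* = 1 − 0.06/0.62 = 0.9032.

0.90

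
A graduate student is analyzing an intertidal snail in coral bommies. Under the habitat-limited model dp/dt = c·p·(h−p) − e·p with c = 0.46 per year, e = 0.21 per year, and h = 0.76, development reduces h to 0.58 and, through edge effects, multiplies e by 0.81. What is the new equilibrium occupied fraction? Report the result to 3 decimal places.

0.210

Before: p* = h − e/c = 0.76 − 0.21/0.46 = 0.76 − 0.4565 = 0.3035.
After: c = 0.46, e = 0.1701, h = 0.58; p* = 0.58 − 0.1701/0.46 = 0.2102.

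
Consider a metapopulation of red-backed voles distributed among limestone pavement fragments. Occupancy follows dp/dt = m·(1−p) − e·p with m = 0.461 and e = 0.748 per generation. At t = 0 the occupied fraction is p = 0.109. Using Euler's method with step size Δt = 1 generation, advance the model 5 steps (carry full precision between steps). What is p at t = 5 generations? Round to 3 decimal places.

0.381

Update rule: p ← p + [m·(1−p) − e·p]·Δt with Δt = 1.
p: 0.10900 → 0.43822  (Δp = +0.32922)
p: 0.43822 → 0.36941  (Δp = -0.06881)
p: 0.36941 → 0.38379  (Δp = +0.01438)
p: 0.38379 → 0.38079  (Δp = -0.00301)
p: 0.38079 → 0.38142  (Δp = +0.00063)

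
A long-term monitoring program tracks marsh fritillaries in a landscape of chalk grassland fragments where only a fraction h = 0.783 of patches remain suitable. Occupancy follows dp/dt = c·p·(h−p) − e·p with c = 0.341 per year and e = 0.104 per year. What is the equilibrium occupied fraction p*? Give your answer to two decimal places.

0.48

Setting dp/dt = 0 and dividing by p* gives c·(h−p*) = e.
So p* = h − e/c = 0.783 − 0.104/0.341 = 0.783 − 0.3050 = 0.4780.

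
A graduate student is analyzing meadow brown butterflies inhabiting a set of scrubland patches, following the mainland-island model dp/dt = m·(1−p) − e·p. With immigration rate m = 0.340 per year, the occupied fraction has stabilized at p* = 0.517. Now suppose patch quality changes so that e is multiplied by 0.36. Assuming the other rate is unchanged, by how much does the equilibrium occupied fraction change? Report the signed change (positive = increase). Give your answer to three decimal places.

0.231

Balance m(1−p*) = e·p* gives e = m(1−p*)/p* = 0.340×0.48300/0.51700 = 0.31764.
New p* = m/(m+e) = 0.34000/(0.34000+0.11435) = 0.74832.
Δp* = 0.74832 − 0.51700 = +0.23132.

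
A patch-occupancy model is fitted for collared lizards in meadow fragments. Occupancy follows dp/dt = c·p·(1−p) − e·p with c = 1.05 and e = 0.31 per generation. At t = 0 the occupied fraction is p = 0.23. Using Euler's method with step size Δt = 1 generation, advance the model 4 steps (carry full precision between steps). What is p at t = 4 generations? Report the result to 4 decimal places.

0.6609

Update rule: p ← p + [c·p·(1−p) − e·p]·Δt with Δt = 1.
t = 1: p = 0.23000 + (+0.11466) = 0.34466
t = 2: p = 0.34466 + (+0.13032) = 0.47497
t = 3: p = 0.47497 + (+0.11460) = 0.58957
t = 4: p = 0.58957 + (+0.07131) = 0.66088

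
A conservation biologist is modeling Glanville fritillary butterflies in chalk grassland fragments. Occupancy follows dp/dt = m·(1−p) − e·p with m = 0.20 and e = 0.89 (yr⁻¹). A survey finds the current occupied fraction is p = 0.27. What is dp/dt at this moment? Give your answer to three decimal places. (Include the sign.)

Colonization term: m·(1−p) = 0.20×0.7300 = 0.14600.
Extinction term: e·p = 0.24030.
dp/dt = 0.14600 − 0.24030 = -0.09430.

-0.094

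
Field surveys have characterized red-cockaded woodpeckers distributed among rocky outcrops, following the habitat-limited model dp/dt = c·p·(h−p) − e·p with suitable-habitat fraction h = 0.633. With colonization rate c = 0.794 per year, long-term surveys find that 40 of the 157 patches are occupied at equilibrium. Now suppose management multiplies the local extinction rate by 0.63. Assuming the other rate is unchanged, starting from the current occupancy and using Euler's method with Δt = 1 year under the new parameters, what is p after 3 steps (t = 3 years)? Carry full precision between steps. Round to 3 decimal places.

0.329

Observed p* = 40/157 = 0.25478.
Balance c(h−p*) = e gives e = 0.794×(0.633 − 0.25478) = 0.30031.
Starting from p₀ = 0.25478; update p ← p + (dp/dt)·Δt with the new parameters.
step 1: Δp = +0.02831, p = 0.28309
step 2: Δp = +0.02509, p = 0.30818
step 3: Δp = +0.02118, p = 0.32935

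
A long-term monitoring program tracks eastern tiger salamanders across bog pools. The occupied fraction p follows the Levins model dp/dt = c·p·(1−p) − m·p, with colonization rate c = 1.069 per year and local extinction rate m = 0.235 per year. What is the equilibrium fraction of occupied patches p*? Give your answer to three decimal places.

Setting dp/dt = 0 and dividing through by p* gives c·(1−p*) = m.
So p* = 1 − m/c = 1 − 0.235/1.069 = 1 − 0.2198 = 0.7802.

0.780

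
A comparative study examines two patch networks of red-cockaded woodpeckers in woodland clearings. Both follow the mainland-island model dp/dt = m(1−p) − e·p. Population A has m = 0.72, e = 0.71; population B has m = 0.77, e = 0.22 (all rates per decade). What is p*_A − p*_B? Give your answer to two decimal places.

A: p*_A = m/(m+e) = 0.72/1.4300 = 0.5035.
B: p*_B = 0.77/0.9900 = 0.7778.
p*_A − p*_B = 0.5035 − 0.7778 = -0.2743.

-0.27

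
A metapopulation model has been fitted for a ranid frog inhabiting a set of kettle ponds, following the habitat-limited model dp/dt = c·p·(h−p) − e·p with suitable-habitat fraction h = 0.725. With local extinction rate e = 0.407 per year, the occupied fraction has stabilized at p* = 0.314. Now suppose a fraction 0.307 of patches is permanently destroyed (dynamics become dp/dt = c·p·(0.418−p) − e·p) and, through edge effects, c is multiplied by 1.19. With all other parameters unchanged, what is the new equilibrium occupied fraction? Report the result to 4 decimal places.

0.0726

Balance c(h−p*) = e gives c = e/(0.725 − 0.31400) = 0.407/0.41100 = 0.99027.
New p* = 0.418 − e/c = 0.418 − 0.40700/1.17842 = 0.07262.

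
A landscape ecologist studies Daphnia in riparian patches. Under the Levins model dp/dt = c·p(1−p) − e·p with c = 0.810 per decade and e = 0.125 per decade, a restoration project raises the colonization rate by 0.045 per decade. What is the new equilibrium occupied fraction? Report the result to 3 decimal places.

0.854

Before: p* = 1 − 0.125/0.810 = 0.8457.
After the change, c = 0.855, e = 0.125, so p* = 1 − 0.125/0.855 = 0.8538.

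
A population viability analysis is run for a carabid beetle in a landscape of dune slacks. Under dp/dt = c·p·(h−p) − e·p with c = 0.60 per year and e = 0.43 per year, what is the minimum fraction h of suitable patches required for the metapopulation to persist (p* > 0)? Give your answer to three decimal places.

p* = h − e/c is positive only when h > e/c.
h_min = e/c = 0.43/0.60 = 0.7167.

0.717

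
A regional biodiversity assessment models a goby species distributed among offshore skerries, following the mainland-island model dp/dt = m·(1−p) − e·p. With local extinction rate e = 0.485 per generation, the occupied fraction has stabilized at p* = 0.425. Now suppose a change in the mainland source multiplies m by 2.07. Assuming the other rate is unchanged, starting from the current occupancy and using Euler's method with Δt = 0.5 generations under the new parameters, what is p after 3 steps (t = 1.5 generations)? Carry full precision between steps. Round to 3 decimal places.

0.594

Balance m(1−p*) = e·p* gives m = e·p*/(1−p*) = 0.485×0.42500/0.57500 = 0.35848.
Starting from p₀ = 0.42500; update p ← p + (dp/dt)·Δt with the new parameters.
p: 0.42500 → 0.53528  (Δp = +0.11028)
p: 0.53528 → 0.57790  (Δp = +0.04262)
p: 0.57790 → 0.59437  (Δp = +0.01647)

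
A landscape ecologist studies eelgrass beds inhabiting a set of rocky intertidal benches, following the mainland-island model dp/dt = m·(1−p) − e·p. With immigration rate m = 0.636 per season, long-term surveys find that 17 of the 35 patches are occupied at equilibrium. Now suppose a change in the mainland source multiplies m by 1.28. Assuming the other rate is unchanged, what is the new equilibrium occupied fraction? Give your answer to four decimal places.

Observed p* = 17/35 = 0.48571.
Balance m(1−p*) = e·p* gives e = m(1−p*)/p* = 0.636×0.51429/0.48571 = 0.67342.
New p* = m/(m+e) = 0.81408/(0.81408+0.67342) = 0.54728.

0.5473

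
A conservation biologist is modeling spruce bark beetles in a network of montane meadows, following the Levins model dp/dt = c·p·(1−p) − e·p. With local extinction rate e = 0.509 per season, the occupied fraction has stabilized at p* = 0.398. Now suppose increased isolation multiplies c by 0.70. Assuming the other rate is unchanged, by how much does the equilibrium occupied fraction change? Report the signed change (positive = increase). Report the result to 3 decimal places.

-0.258

Balance c(1−p*) = e gives c = e/(1 − 0.39800) = 0.509/0.60200 = 0.84551.
New p* = 1 − e/c = 1 − 0.50900/0.59186 = 0.14000.
Δp* = 0.14000 − 0.39800 = -0.25800.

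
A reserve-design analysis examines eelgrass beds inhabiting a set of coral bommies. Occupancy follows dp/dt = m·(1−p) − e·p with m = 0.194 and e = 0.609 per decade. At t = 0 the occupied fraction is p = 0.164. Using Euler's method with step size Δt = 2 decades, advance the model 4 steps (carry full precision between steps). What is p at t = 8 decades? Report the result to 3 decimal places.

Update rule: p ← p + [m·(1−p) − e·p]·Δt with Δt = 2.
t = 2: p = 0.16400 + (+0.12462) = 0.28862
t = 4: p = 0.28862 + (-0.07552) = 0.21310
t = 6: p = 0.21310 + (+0.04576) = 0.25886
t = 8: p = 0.25886 + (-0.02773) = 0.23113

0.231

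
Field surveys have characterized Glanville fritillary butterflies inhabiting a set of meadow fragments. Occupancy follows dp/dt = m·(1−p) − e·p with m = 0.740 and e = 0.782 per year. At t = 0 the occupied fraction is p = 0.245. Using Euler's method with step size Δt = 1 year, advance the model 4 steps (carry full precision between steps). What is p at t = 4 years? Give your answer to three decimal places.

Update rule: p ← p + [m·(1−p) − e·p]·Δt with Δt = 1.
t = 1: p = 0.24500 + (+0.36711) = 0.61211
t = 2: p = 0.61211 + (-0.19163) = 0.42048
t = 3: p = 0.42048 + (+0.10003) = 0.52051
t = 4: p = 0.52051 + (-0.05222) = 0.46829

0.468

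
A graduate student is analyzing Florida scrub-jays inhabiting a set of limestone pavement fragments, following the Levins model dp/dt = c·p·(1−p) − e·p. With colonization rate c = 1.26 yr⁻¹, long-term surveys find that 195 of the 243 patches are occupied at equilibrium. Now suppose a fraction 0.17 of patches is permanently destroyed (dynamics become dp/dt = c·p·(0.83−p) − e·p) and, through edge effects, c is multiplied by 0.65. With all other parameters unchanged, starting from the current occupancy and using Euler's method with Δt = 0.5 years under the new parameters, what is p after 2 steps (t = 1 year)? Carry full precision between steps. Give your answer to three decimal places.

Observed p* = 195/243 = 0.80247.
Balance c(1−p*) = e gives e = 1.26×(1 − 0.80247) = 0.24889.
Starting from p₀ = 0.80247; update p ← p + (dp/dt)·Δt with the new parameters.
step 1: Δp = -0.09082, p = 0.71165
step 2: Δp = -0.05407, p = 0.65758

0.658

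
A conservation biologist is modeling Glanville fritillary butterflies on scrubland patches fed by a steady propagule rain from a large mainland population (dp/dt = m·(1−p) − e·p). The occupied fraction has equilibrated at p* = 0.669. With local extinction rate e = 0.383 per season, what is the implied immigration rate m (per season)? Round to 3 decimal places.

At equilibrium m(1−p*) = e·p*, so m = e·p*/(1−p*).
m = 0.383 × 0.669 / 0.3310 = 0.2562/0.3310 = 0.7741.

0.774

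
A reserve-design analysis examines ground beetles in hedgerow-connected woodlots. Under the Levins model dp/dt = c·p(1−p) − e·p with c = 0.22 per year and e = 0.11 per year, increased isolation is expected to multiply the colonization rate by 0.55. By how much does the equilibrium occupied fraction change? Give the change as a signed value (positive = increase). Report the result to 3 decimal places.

Before: p* = 1 − 0.11/0.22 = 0.5000.
After the change, c = 0.121, e = 0.11, so p* = 1 − 0.11/0.121 = 0.0909.
Δp* = 0.0909 − 0.5000 = -0.4091.

-0.409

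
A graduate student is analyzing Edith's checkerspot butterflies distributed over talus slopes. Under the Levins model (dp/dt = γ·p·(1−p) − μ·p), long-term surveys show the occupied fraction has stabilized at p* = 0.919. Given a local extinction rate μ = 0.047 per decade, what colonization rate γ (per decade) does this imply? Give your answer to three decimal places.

At equilibrium γ(1−p*) = μ, so γ = μ/(1−p*).
γ = 0.047/(1 − 0.919) = 0.047/0.0810 = 0.5802.

0.580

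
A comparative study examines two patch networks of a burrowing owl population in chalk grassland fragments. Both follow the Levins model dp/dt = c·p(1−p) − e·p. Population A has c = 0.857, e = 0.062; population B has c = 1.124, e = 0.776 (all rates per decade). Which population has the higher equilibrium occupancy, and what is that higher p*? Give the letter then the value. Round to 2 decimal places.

A: p*_A = 1 − 0.062/0.857 = 0.9277.
B: p*_B = 1 − 0.776/1.124 = 0.3096.
A is higher at 0.9277.

A, 0.93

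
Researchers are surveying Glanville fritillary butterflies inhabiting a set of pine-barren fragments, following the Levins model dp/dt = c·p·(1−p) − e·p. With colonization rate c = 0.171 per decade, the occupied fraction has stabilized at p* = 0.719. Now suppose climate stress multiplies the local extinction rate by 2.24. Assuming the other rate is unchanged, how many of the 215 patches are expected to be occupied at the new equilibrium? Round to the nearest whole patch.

Balance c(1−p*) = e gives e = 0.171×(1 − 0.71900) = 0.04805.
New p* = 1 − e/c = 1 − 0.10763/0.17100 = 0.37058.
Expected occupied = 215 × 0.37058 = 79.67 ≈ 80.

80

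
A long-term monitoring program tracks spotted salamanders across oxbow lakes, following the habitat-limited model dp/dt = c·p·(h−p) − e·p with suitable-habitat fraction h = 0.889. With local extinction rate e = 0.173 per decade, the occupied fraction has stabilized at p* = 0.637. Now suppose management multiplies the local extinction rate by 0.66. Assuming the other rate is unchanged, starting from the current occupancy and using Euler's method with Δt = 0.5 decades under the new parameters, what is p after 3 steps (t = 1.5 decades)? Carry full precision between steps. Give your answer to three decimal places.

Balance c(h−p*) = e gives c = e/(0.889 − 0.63700) = 0.173/0.25200 = 0.68651.
Starting from p₀ = 0.63700; update p ← p + (dp/dt)·Δt with the new parameters.
t = 0.5: p = 0.63700 + (+0.01873) = 0.65573
t = 1: p = 0.65573 + (+0.01507) = 0.67080
t = 1.5: p = 0.67080 + (+0.01195) = 0.68275

0.683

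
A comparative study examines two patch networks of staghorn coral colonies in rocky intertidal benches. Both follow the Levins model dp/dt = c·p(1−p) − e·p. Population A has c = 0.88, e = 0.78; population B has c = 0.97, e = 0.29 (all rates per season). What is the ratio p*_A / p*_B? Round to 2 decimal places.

0.16

A: p*_A = 1 − 0.78/0.88 = 0.1136.
B: p*_B = 1 − 0.29/0.97 = 0.7010.
p*_A / p*_B = 0.1136/0.7010 = 0.1621.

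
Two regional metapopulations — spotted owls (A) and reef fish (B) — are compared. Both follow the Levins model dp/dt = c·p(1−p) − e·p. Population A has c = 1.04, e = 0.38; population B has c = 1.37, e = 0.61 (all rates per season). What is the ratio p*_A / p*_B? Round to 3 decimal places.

1.144

A: p*_A = 1 − 0.38/1.04 = 0.6346.
B: p*_B = 1 − 0.61/1.37 = 0.5547.
p*_A / p*_B = 0.6346/0.5547 = 1.1440.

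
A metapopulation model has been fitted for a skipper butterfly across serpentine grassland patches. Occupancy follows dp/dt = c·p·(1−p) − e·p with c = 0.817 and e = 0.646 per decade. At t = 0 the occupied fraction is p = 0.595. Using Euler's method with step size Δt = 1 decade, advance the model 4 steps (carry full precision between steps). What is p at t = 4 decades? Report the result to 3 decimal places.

0.281

Update rule: p ← p + [c·p·(1−p) − e·p]·Δt with Δt = 1.
t = 1: p = 0.59500 + (-0.18749) = 0.40751
t = 2: p = 0.40751 + (-0.06599) = 0.34152
t = 3: p = 0.34152 + (-0.03689) = 0.30463
t = 4: p = 0.30463 + (-0.02372) = 0.28090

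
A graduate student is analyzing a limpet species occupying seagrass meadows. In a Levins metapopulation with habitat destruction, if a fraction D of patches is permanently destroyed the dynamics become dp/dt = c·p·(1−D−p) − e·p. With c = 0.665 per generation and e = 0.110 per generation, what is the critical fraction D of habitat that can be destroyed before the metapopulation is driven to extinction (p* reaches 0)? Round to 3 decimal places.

The nontrivial equilibrium is p* = (1−D) − e/c; extinction occurs when this hits zero.
So D_crit = 1 − e/c = 1 − 0.110/0.665 = 1 − 0.1654 = 0.8346.
Note this equals the original equilibrium occupancy — the Levins extinction-debt result.

0.835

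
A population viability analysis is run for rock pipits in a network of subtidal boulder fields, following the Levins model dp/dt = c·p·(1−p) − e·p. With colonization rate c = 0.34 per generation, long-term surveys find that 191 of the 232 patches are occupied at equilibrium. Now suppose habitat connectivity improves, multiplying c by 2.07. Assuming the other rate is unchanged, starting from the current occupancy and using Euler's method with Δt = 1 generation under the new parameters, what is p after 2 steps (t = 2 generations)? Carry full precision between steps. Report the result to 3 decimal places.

0.900

Observed p* = 191/232 = 0.82328.
Balance c(1−p*) = e gives e = 0.34×(1 − 0.82328) = 0.06009.
Starting from p₀ = 0.82328; update p ← p + (dp/dt)·Δt with the new parameters.
  1  |  dp/dt·Δt = +0.052930  |  p_1 = 0.876206
  2  |  dp/dt·Δt = +0.023693  |  p_2 = 0.899899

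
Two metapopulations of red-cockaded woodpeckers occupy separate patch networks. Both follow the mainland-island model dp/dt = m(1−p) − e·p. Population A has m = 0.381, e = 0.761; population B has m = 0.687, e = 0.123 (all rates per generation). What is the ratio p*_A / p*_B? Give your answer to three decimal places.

A: p*_A = m/(m+e) = 0.381/1.1420 = 0.3336.
B: p*_B = 0.687/0.8100 = 0.8481.
p*_A / p*_B = 0.3336/0.8481 = 0.3934.

0.393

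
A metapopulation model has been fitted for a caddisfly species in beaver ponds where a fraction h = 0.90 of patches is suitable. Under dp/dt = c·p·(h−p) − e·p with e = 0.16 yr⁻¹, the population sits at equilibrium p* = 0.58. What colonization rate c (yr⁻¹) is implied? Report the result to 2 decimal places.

At equilibrium c(h−p*) = e, so c = e/(h−p*).
c = 0.16/(0.90 − 0.58) = 0.16/0.3200 = 0.5000.

0.50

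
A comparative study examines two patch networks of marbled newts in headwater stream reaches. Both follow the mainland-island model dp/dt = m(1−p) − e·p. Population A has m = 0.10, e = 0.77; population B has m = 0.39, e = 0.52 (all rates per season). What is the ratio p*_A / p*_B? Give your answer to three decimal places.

A: p*_A = m/(m+e) = 0.10/0.8700 = 0.1149.
B: p*_B = 0.39/0.9100 = 0.4286.
p*_A / p*_B = 0.1149/0.4286 = 0.2682.

0.268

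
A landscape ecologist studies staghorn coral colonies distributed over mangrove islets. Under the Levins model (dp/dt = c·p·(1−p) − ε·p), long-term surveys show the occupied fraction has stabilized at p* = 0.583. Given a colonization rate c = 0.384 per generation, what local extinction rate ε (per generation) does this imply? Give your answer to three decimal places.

At equilibrium c(1−p*) = ε.
ε = 0.384 × (1 − 0.583) = 0.384 × 0.4170 = 0.1601.

0.160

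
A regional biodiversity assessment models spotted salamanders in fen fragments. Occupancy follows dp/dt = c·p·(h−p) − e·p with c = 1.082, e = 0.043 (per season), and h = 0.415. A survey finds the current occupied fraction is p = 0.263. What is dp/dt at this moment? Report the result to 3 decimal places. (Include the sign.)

Colonization term: c·p·(h−p) = 1.082×0.263×0.1520 = 0.04325.
Extinction term: e·p = 0.01131.
dp/dt = 0.04325 − 0.01131 = 0.03195.

0.032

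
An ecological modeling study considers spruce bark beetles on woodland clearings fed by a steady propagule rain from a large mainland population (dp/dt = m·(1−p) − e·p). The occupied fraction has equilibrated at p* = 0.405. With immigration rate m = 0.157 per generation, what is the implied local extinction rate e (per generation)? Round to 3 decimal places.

At equilibrium m(1−p*) = e·p*, so e = m(1−p*)/p*.
e = 0.157 × 0.5950 / 0.405 = 0.2307.

0.231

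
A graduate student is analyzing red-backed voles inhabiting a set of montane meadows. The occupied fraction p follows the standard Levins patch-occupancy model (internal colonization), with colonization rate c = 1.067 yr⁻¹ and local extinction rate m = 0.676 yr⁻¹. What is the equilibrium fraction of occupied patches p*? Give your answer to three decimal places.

At equilibrium, colonization balances extinction: c·p*·(1−p*) = m·p*.
So p* = 1 − m/c = 1 − 0.676/1.067 = 1 − 0.6336 = 0.3664.

0.366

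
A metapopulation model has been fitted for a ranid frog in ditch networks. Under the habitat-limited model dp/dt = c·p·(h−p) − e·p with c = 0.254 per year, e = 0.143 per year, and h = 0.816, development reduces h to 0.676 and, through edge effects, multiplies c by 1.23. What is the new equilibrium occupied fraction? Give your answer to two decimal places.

Before: p* = h − e/c = 0.816 − 0.143/0.254 = 0.816 − 0.5630 = 0.2530.
After: c = 0.31242, e = 0.143, h = 0.676; p* = 0.676 − 0.143/0.31242 = 0.2183.

0.22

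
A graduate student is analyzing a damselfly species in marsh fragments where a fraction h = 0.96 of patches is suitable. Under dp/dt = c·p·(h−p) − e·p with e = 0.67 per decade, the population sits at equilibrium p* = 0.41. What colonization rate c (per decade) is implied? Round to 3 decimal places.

1.218

At equilibrium c(h−p*) = e, so c = e/(h−p*).
c = 0.67/(0.96 − 0.41) = 0.67/0.5500 = 1.2182.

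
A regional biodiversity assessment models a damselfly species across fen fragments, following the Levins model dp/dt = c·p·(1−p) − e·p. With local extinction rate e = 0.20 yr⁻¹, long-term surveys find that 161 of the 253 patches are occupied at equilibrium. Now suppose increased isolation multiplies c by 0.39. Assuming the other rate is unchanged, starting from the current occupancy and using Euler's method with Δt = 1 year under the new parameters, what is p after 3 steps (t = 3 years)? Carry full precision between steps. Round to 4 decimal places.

0.4535

Observed p* = 161/253 = 0.63636.
Balance c(1−p*) = e gives c = e/(1 − 0.63636) = 0.20/0.36364 = 0.55000.
Starting from p₀ = 0.63636; update p ← p + (dp/dt)·Δt with the new parameters.
t = 1: p = 0.63636 + (-0.07764) = 0.55873
t = 2: p = 0.55873 + (-0.05886) = 0.49987
t = 3: p = 0.49987 + (-0.04635) = 0.45352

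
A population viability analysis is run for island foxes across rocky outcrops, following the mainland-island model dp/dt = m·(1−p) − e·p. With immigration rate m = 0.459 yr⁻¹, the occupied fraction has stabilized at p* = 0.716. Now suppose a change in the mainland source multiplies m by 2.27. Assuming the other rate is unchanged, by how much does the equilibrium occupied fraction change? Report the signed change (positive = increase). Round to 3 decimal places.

0.135

Balance m(1−p*) = e·p* gives e = m(1−p*)/p* = 0.459×0.28400/0.71600 = 0.18206.
New p* = m/(m+e) = 1.04193/(1.04193+0.18206) = 0.85126.
Δp* = 0.85126 − 0.71600 = +0.13526.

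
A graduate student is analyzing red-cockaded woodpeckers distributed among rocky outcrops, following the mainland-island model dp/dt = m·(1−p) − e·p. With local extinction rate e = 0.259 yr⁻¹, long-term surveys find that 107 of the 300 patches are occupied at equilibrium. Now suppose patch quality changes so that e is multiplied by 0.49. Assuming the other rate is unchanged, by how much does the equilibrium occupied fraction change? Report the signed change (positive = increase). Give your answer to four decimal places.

0.1742

Observed p* = 107/300 = 0.35667.
Balance m(1−p*) = e·p* gives m = e·p*/(1−p*) = 0.259×0.35667/0.64333 = 0.14359.
New p* = m/(m+e) = 0.14359/(0.14359+0.12691) = 0.53083.
Δp* = 0.53083 − 0.35667 = +0.17416.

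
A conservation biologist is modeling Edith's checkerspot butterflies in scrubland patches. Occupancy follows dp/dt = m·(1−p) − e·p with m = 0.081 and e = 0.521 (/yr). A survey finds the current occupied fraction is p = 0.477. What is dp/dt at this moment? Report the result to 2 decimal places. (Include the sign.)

-0.21

Colonization term: m·(1−p) = 0.081×0.5230 = 0.04236.
Extinction term: e·p = 0.24852.
dp/dt = 0.04236 − 0.24852 = -0.20615.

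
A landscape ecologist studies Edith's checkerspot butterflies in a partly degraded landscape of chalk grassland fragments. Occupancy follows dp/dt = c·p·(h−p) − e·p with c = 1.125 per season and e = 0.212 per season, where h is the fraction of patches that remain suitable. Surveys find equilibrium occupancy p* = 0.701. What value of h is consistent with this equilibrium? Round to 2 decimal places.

0.89

At equilibrium c(h−p*) = e, so h = p* + e/c.
h = 0.701 + 0.212/1.125 = 0.701 + 0.1884 = 0.8894.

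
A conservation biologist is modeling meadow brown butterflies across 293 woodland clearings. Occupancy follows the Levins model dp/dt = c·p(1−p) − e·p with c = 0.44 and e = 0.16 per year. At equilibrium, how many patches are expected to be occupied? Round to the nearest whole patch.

186

p* = 1 − e/c = 1 − 0.16/0.44 = 0.6364.
Expected occupied patches = N × p* = 293 × 0.6364 = 186.45 ≈ 186.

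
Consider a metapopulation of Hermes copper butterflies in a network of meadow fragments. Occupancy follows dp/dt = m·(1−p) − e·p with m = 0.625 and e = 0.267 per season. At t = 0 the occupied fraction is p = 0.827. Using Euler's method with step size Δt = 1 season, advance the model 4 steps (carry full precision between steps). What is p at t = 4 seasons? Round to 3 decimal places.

0.701

Update rule: p ← p + [m·(1−p) − e·p]·Δt with Δt = 1.
t = 1: p = 0.82700 + (-0.11268) = 0.71432
t = 2: p = 0.71432 + (-0.01217) = 0.70215
t = 3: p = 0.70215 + (-0.00131) = 0.70083
t = 4: p = 0.70083 + (-0.00014) = 0.70069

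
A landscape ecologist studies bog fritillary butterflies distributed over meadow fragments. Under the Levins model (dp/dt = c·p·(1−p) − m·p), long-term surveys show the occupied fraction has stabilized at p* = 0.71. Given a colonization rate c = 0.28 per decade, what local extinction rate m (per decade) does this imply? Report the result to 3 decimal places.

0.081

At equilibrium c(1−p*) = m.
m = 0.28 × (1 − 0.71) = 0.28 × 0.2900 = 0.0812.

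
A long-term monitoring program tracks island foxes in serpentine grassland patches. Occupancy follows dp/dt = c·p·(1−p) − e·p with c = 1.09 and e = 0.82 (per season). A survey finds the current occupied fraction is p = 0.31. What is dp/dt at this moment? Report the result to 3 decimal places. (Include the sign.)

-0.021

Colonization term: c·p·(1−p) = 1.09×0.31×0.6900 = 0.23315.
Extinction term: e·p = 0.25420.
dp/dt = 0.23315 − 0.25420 = -0.02105.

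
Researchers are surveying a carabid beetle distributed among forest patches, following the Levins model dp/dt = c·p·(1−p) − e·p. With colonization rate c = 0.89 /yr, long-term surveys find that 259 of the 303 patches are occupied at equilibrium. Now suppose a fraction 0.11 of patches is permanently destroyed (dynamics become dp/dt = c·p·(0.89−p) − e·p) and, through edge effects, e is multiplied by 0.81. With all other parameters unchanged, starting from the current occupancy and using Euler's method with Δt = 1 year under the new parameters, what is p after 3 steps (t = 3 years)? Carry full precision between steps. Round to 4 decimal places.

Observed p* = 259/303 = 0.85479.
Balance c(1−p*) = e gives e = 0.89×(1 − 0.85479) = 0.12924.
Starting from p₀ = 0.85479; update p ← p + (dp/dt)·Δt with the new parameters.
t = 1: p = 0.85479 + (-0.06269) = 0.79209
t = 2: p = 0.79209 + (-0.01390) = 0.77819
t = 3: p = 0.77819 + (-0.00403) = 0.77416

0.7742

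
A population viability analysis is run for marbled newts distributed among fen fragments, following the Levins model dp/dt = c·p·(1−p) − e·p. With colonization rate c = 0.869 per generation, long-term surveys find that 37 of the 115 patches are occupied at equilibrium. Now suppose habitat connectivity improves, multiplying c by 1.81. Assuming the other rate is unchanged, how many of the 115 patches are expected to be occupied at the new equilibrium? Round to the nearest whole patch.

72

Observed p* = 37/115 = 0.32174.
Balance c(1−p*) = e gives e = 0.869×(1 − 0.32174) = 0.58941.
New p* = 1 − e/c = 1 − 0.58941/1.57289 = 0.62527.
Expected occupied = 115 × 0.62527 = 71.91 ≈ 72.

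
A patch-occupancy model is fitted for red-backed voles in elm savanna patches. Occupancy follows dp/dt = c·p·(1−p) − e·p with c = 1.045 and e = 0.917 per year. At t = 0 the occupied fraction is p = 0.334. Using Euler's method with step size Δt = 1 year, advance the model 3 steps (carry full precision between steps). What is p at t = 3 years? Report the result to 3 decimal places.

0.199

Update rule: p ← p + [c·p·(1−p) − e·p]·Δt with Δt = 1.
t = 1: p = 0.33400 + (-0.07382) = 0.26018
t = 2: p = 0.26018 + (-0.03744) = 0.22274
t = 3: p = 0.22274 + (-0.02334) = 0.19941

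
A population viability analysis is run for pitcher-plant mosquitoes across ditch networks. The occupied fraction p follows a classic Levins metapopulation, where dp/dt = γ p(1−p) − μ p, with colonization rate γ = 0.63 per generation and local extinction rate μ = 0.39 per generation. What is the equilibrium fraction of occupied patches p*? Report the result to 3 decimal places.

Setting dp/dt = 0 and dividing through by p* gives γ·(1−p*) = μ.
So p* = 1 − μ/γ = 1 − 0.39/0.63 = 1 − 0.6190 = 0.3810.

0.381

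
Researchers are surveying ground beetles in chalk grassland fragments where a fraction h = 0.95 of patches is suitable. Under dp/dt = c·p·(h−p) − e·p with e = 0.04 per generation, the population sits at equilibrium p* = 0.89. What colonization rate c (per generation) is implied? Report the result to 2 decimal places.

At equilibrium c(h−p*) = e, so c = e/(h−p*).
c = 0.04/(0.95 − 0.89) = 0.04/0.0600 = 0.6667.

0.67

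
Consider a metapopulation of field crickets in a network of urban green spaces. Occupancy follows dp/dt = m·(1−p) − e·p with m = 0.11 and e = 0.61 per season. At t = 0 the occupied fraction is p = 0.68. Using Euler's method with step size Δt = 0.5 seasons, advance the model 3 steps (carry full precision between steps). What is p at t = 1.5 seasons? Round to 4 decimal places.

Update rule: p ← p + [m·(1−p) − e·p]·Δt with Δt = 0.5.
p: 0.68000 → 0.49020  (Δp = -0.18980)
p: 0.49020 → 0.36873  (Δp = -0.12147)
p: 0.36873 → 0.29099  (Δp = -0.07774)

0.2910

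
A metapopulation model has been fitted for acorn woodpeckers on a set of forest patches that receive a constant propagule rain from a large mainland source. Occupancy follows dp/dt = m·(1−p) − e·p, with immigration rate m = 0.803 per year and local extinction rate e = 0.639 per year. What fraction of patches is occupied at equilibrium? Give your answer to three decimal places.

0.557

At equilibrium the propagule rain into empty patches balances local extinction: m(1−p*) = e·p*.
p* = m/(m+e) = 0.803/(0.803+0.639) = 0.803/1.4420 = 0.5569.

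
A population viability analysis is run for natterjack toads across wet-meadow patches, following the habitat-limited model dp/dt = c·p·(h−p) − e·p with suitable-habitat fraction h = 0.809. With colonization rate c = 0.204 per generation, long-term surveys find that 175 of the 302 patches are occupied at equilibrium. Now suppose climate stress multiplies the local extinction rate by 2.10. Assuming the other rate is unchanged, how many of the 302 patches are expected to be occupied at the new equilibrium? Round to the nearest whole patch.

Observed p* = 175/302 = 0.57947.
Balance c(h−p*) = e gives e = 0.204×(0.809 − 0.57947) = 0.04682.
New p* = 0.809 − e/c = 0.809 − 0.09832/0.20400 = 0.32704.
Expected occupied = 302 × 0.32704 = 98.77 ≈ 99.

99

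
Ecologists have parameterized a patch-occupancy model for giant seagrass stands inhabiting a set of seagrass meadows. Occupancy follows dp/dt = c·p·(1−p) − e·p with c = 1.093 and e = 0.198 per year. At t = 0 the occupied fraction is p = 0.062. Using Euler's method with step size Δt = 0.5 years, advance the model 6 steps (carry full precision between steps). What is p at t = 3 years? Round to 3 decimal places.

Update rule: p ← p + [c·p·(1−p) − e·p]·Δt with Δt = 0.5.
p: 0.06200 → 0.08764  (Δp = +0.02564)
p: 0.08764 → 0.12267  (Δp = +0.03502)
p: 0.12267 → 0.16934  (Δp = +0.04667)
p: 0.16934 → 0.22944  (Δp = +0.06011)
p: 0.22944 → 0.30335  (Δp = +0.07391)
p: 0.30335 → 0.38881  (Δp = +0.08546)

0.389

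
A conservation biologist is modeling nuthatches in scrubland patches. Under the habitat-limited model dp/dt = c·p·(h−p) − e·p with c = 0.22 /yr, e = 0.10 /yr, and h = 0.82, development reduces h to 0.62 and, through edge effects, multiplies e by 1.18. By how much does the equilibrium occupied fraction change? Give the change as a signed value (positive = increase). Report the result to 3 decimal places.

-0.282

Before: p* = h − e/c = 0.82 − 0.10/0.22 = 0.82 − 0.4545 = 0.3655.
After: c = 0.22, e = 0.118, h = 0.62; p* = 0.62 − 0.118/0.22 = 0.0836.
Δp* = 0.0836 − 0.3655 = -0.2818.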